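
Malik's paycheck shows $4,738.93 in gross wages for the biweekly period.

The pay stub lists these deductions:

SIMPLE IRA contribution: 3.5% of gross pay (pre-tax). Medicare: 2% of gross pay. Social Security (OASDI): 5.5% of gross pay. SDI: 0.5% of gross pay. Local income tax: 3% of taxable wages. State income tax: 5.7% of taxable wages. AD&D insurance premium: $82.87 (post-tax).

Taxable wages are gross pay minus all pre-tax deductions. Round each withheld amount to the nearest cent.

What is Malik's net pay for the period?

$3,713.24

SIMPLE IRA contribution: $4,738.93 × 0.035 = $165.86
Taxable wages = $4,738.93 − $165.86 = $4,573.07
State income tax: $4,573.07 × 0.057 = $260.66
Local income tax: $4,573.07 × 0.03 = $137.19
SDI: $4,738.93 × 0.005 = $23.69
Medicare: $4,738.93 × 0.02 = $94.78
Social Security (OASDI): $4,738.93 × 0.055 = $260.64
AD&D insurance premium: $82.87
Total deductions = $165.86 + $260.66 + $137.19 + $23.69 + $94.78 + $260.64 + $82.87 = $1,025.69
Net pay = $4,738.93 − $1,025.69 = $3,713.24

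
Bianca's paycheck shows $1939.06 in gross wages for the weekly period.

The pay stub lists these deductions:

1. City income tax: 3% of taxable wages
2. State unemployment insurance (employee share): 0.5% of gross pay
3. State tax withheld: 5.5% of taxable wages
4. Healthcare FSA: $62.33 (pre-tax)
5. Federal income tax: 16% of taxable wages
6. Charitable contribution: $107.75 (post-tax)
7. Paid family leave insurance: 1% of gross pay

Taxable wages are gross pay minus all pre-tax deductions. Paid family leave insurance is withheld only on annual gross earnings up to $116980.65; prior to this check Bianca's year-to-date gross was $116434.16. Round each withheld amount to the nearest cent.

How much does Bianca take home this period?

Healthcare FSA: $62.33
Taxable wages = $1939.06 − $62.33 = $1876.73
City income tax: $1876.73 × 0.03 = $56.30
Federal income tax: $1876.73 × 0.16 = $300.28
State tax withheld: $1876.73 × 0.055 = $103.22
State unemployment insurance (employee share): $1939.06 × 0.005 = $9.70
Paid family leave insurance: only $116980.65 − $116434.16 = $546.49 of this check is subject → $546.49 × 0.01 = $5.46
Charitable contribution: $107.75
Total deductions = $62.33 + $56.30 + $300.28 + $103.22 + $9.70 + $5.46 + $107.75 = $645.04
Net pay = $1939.06 − $645.04 = $1294.02

$1294.02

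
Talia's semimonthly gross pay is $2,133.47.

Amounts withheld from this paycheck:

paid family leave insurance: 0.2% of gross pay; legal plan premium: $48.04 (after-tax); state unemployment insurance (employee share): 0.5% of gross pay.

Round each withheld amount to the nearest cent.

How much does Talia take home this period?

$2,070.49

State unemployment insurance (employee share): $2,133.47 × 0.005 = $10.67
Paid family leave insurance: $2,133.47 × 0.002 = $4.27
Legal plan premium: $48.04
Total deductions = $10.67 + $4.27 + $48.04 = $62.98
Net pay = $2,133.47 − $62.98 = $2,070.49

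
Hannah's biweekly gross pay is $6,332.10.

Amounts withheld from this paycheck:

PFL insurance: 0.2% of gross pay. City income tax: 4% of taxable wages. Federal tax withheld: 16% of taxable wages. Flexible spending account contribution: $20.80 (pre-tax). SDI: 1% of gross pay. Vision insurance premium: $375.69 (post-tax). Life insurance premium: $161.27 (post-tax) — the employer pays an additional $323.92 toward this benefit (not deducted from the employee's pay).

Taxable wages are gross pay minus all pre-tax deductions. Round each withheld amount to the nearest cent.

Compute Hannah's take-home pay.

Flexible spending account contribution: $20.80
Taxable wages = $6,332.10 − $20.80 = $6,311.30
Federal tax withheld: $6,311.30 × 0.16 = $1,009.81
City income tax: $6,311.30 × 0.04 = $252.45
PFL insurance: $6,332.10 × 0.002 = $12.66
SDI: $6,332.10 × 0.01 = $63.32
Vision insurance premium: $375.69
Life insurance premium: $161.27
(Employer's $323.92 toward life insurance premium is not withheld from the employee.)
Total deductions = $20.80 + $1,009.81 + $252.45 + $12.66 + $63.32 + $375.69 + $161.27 = $1,896.00
Net pay = $6,332.10 − $1,896.00 = $4,436.10

$4,436.10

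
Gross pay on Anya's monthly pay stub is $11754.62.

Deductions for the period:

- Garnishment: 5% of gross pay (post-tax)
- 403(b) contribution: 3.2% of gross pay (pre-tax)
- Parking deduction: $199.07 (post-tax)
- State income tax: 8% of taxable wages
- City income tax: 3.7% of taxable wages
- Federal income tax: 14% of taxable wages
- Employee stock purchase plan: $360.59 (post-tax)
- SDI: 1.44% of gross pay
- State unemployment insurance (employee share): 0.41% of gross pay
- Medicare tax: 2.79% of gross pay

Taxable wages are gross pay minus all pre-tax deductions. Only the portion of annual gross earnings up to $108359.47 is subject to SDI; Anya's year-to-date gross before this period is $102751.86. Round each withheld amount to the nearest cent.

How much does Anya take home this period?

$6849.92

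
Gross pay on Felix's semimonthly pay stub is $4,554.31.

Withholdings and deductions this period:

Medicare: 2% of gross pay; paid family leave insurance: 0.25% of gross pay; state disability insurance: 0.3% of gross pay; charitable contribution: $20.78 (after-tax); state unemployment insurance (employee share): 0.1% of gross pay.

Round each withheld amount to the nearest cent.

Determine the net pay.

State disability insurance: $4,554.31 × 0.003 = $13.66
State unemployment insurance (employee share): $4,554.31 × 0.001 = $4.55
Paid family leave insurance: $4,554.31 × 0.0025 = $11.39
Medicare: $4,554.31 × 0.02 = $91.09
Charitable contribution: $20.78
Total deductions = $13.66 + $4.55 + $11.39 + $91.09 + $20.78 = $141.47
Net pay = $4,554.31 − $141.47 = $4,412.84

$4,412.84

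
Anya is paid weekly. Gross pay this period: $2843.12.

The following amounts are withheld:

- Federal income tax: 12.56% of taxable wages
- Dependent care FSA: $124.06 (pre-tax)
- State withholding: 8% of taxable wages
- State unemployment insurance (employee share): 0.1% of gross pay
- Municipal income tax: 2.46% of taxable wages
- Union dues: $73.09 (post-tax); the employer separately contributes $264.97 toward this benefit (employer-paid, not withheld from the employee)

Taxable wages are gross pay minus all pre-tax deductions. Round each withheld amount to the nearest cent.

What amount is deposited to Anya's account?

$2017.21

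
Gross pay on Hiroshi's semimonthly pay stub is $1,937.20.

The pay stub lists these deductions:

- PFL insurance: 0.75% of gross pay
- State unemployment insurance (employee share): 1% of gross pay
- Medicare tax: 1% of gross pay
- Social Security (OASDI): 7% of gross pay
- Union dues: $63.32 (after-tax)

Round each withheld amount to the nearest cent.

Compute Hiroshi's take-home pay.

$1,685.01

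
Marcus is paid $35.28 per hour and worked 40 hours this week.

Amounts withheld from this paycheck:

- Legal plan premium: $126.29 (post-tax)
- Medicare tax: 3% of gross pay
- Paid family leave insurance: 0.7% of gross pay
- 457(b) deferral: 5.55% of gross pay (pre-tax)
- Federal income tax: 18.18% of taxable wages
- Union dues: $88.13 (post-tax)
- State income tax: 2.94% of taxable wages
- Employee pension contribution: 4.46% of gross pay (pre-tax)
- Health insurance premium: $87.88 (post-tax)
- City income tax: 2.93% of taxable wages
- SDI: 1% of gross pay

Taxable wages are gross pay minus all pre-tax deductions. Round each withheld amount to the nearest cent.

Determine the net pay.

$595.88

Gross pay: 40 × $35.28 = $1,411.20
457(b) deferral: $1,411.20 × 0.0555 = $78.32
Employee pension contribution: $1,411.20 × 0.0446 = $62.94
Pre-tax total = $78.32 + $62.94 = $141.26
Taxable wages = $1,411.20 − $141.26 = $1,269.94
Federal income tax: $1,269.94 × 0.1818 = $230.88
City income tax: $1,269.94 × 0.0293 = $37.21
State income tax: $1,269.94 × 0.0294 = $37.34
Medicare tax: $1,411.20 × 0.03 = $42.34
SDI: $1,411.20 × 0.01 = $14.11
Paid family leave insurance: $1,411.20 × 0.007 = $9.88
Health insurance premium: $87.88
Union dues: $88.13
Legal plan premium: $126.29
Total deductions = $78.32 + $62.94 + $230.88 + $37.21 + $37.34 + $42.34 + $14.11 + $9.88 + $87.88 + $88.13 + $126.29 = $815.32
Net pay = $1,411.20 − $815.32 = $595.88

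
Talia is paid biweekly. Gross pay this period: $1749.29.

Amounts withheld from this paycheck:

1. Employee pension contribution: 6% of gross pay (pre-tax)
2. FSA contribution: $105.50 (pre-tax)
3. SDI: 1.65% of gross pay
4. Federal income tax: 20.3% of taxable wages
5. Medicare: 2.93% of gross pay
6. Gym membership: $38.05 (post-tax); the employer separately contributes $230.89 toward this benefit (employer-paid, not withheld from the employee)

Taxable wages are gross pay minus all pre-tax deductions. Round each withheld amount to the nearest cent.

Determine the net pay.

$1108.29

FSA contribution: $105.50
Employee pension contribution: $1749.29 × 0.06 = $104.96
Pre-tax total = $105.50 + $104.96 = $210.46
Taxable wages = $1749.29 − $210.46 = $1538.83
Federal income tax: $1538.83 × 0.203 = $312.38
Medicare: $1749.29 × 0.0293 = $51.25
SDI: $1749.29 × 0.0165 = $28.86
Gym membership: $38.05
(Employer's $230.89 toward gym membership is not withheld from the employee.)
Total deductions = $105.50 + $104.96 + $312.38 + $51.25 + $28.86 + $38.05 = $641.00
Net pay = $1749.29 − $641.00 = $1108.29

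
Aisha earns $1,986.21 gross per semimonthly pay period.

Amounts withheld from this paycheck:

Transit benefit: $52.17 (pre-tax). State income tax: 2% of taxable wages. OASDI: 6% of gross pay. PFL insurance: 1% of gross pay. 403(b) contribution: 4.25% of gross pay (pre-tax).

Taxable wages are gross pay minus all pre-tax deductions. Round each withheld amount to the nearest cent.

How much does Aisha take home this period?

Transit benefit: $52.17
403(b) contribution: $1,986.21 × 0.0425 = $84.41
Pre-tax total = $52.17 + $84.41 = $136.58
Taxable wages = $1,986.21 − $136.58 = $1,849.63
State income tax: $1,849.63 × 0.02 = $36.99
OASDI: $1,986.21 × 0.06 = $119.17
PFL insurance: $1,986.21 × 0.01 = $19.86
Total deductions = $52.17 + $84.41 + $36.99 + $119.17 + $19.86 = $312.60
Net pay = $1,986.21 − $312.60 = $1,673.61

$1,673.61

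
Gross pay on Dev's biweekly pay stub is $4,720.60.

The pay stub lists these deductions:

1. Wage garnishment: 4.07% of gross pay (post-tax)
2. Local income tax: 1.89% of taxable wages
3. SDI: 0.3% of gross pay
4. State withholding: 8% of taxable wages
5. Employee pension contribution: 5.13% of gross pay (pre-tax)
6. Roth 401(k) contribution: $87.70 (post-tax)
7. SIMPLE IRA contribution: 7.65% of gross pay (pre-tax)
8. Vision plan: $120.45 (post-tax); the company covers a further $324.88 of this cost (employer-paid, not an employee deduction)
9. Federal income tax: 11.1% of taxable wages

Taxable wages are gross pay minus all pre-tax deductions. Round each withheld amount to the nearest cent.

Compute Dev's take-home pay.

$2,838.64

Employee pension contribution: $4,720.60 × 0.0513 = $242.17
SIMPLE IRA contribution: $4,720.60 × 0.0765 = $361.13
Pre-tax total = $242.17 + $361.13 = $603.30
Taxable wages = $4,720.60 − $603.30 = $4,117.30
Federal income tax: $4,117.30 × 0.111 = $457.02
State withholding: $4,117.30 × 0.08 = $329.38
Local income tax: $4,117.30 × 0.0189 = $77.82
SDI: $4,720.60 × 0.003 = $14.16
Roth 401(k) contribution: $87.70
Vision plan: $120.45
Wage garnishment: $4,720.60 × 0.0407 = $192.13
(Employer's $324.88 toward vision plan is not withheld from the employee.)
Total deductions = $242.17 + $361.13 + $457.02 + $329.38 + $77.82 + $14.16 + $87.70 + $120.45 + $192.13 = $1,881.96
Net pay = $4,720.60 − $1,881.96 = $2,838.64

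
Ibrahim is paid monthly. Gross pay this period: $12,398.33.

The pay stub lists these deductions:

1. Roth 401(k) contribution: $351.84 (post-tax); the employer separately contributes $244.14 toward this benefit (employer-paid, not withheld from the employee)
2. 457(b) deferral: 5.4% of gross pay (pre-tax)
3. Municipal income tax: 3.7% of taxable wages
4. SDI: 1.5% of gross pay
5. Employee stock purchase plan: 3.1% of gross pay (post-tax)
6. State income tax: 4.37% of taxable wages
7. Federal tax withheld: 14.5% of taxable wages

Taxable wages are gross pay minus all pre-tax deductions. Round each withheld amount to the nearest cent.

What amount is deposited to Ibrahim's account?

$8,159.46

457(b) deferral: $12,398.33 × 0.054 = $669.51
Taxable wages = $12,398.33 − $669.51 = $11,728.82
Federal tax withheld: $11,728.82 × 0.145 = $1,700.68
State income tax: $11,728.82 × 0.0437 = $512.55
Municipal income tax: $11,728.82 × 0.037 = $433.97
SDI: $12,398.33 × 0.015 = $185.97
Employee stock purchase plan: $12,398.33 × 0.031 = $384.35
Roth 401(k) contribution: $351.84
(Employer's $244.14 toward Roth 401(k) contribution is not withheld from the employee.)
Total deductions = $669.51 + $1,700.68 + $512.55 + $433.97 + $185.97 + $384.35 + $351.84 = $4,238.87
Net pay = $12,398.33 − $4,238.87 = $8,159.46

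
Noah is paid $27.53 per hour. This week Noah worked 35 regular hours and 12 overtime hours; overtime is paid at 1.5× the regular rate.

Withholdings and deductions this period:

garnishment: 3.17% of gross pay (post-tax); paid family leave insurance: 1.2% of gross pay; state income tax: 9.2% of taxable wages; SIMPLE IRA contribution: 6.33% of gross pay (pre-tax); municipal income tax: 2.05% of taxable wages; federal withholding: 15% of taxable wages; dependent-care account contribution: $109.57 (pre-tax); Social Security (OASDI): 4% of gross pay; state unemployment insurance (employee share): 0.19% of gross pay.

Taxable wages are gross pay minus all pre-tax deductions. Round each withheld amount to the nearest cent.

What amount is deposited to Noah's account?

$802.27

Regular pay: 35 × $27.53 = $963.55
Overtime pay: 12 × $27.53 × 1.5 = $495.54
Gross pay = $963.55 + $495.54 = $1,459.09
Dependent-care account contribution: $109.57
SIMPLE IRA contribution: $1,459.09 × 0.0633 = $92.36
Pre-tax total = $109.57 + $92.36 = $201.93
Taxable wages = $1,459.09 − $201.93 = $1,257.16
State income tax: $1,257.16 × 0.092 = $115.66
Federal withholding: $1,257.16 × 0.15 = $188.57
Municipal income tax: $1,257.16 × 0.0205 = $25.77
State unemployment insurance (employee share): $1,459.09 × 0.0019 = $2.77
Paid family leave insurance: $1,459.09 × 0.012 = $17.51
Social Security (OASDI): $1,459.09 × 0.04 = $58.36
Garnishment: $1,459.09 × 0.0317 = $46.25
Total deductions = $109.57 + $92.36 + $115.66 + $188.57 + $25.77 + $2.77 + $17.51 + $58.36 + $46.25 = $656.82
Net pay = $1,459.09 − $656.82 = $802.27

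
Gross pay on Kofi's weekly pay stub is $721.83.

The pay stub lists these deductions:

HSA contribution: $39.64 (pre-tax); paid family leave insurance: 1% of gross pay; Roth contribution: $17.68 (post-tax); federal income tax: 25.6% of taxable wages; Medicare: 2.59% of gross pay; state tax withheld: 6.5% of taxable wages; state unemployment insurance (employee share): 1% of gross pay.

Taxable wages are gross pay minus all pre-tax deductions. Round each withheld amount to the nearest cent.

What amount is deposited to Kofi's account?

HSA contribution: $39.64
Taxable wages = $721.83 − $39.64 = $682.19
State tax withheld: $682.19 × 0.065 = $44.34
Federal income tax: $682.19 × 0.256 = $174.64
State unemployment insurance (employee share): $721.83 × 0.01 = $7.22
Paid family leave insurance: $721.83 × 0.01 = $7.22
Medicare: $721.83 × 0.0259 = $18.70
Roth contribution: $17.68
Total deductions = $39.64 + $44.34 + $174.64 + $7.22 + $7.22 + $18.70 + $17.68 = $309.44
Net pay = $721.83 − $309.44 = $412.39

$412.39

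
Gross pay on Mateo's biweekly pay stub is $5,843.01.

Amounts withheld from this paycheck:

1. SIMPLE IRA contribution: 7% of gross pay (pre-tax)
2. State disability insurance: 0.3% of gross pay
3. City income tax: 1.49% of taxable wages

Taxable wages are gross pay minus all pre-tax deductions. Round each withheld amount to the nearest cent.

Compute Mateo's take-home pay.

SIMPLE IRA contribution: $5,843.01 × 0.07 = $409.01
Taxable wages = $5,843.01 − $409.01 = $5,434.00
City income tax: $5,434.00 × 0.0149 = $80.97
State disability insurance: $5,843.01 × 0.003 = $17.53
Total deductions = $409.01 + $80.97 + $17.53 = $507.51
Net pay = $5,843.01 − $507.51 = $5,335.50

$5,335.50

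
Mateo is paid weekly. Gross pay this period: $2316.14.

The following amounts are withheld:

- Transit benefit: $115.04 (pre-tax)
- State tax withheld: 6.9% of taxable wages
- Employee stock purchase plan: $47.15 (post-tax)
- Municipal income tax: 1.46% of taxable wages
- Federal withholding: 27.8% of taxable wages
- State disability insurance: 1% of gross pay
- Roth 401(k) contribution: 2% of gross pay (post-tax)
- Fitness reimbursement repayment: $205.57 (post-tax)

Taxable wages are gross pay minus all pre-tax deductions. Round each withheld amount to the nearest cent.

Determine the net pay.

$1082.97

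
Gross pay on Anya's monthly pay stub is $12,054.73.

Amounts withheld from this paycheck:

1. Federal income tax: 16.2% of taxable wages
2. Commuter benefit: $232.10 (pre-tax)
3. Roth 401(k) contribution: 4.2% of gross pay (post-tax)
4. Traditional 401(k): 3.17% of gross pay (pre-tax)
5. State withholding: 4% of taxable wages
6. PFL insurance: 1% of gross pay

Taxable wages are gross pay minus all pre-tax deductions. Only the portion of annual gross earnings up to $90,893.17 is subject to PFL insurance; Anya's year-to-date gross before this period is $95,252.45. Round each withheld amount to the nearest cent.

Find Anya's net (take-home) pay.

$8,623.22

Commuter benefit: $232.10
Traditional 401(k): $12,054.73 × 0.0317 = $382.13
Pre-tax total = $232.10 + $382.13 = $614.23
Taxable wages = $12,054.73 − $614.23 = $11,440.50
State withholding: $11,440.50 × 0.04 = $457.62
Federal income tax: $11,440.50 × 0.162 = $1,853.36
PFL insurance: annual cap $90,893.17 already reached (YTD $95,252.45), so $0.00
Roth 401(k) contribution: $12,054.73 × 0.042 = $506.30
Total deductions = $232.10 + $382.13 + $457.62 + $1,853.36 + $0.00 + $506.30 = $3,431.51
Net pay = $12,054.73 − $3,431.51 = $8,623.22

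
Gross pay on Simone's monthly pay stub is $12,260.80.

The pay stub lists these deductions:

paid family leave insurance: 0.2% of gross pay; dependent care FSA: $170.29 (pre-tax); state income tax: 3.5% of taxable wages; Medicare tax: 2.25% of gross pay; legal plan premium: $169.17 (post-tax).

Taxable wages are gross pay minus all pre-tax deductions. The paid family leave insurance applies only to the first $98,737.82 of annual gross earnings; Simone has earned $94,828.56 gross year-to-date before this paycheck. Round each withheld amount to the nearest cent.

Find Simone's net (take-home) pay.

$11,214.48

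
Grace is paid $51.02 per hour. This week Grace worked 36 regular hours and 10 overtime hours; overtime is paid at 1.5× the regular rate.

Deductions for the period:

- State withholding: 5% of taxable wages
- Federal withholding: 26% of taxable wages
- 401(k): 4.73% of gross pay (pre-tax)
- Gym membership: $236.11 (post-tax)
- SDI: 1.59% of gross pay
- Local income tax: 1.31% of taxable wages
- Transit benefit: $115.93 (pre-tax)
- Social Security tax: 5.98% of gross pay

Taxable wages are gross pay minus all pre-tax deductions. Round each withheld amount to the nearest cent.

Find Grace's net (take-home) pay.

$1,166.44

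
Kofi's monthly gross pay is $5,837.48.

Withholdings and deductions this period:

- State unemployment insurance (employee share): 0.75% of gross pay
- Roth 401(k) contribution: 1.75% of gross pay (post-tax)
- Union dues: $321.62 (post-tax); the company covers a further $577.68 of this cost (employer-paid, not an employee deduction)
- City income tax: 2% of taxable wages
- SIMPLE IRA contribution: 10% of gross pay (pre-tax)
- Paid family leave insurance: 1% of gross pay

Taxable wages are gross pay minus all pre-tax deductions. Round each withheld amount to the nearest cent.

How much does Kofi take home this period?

SIMPLE IRA contribution: $5,837.48 × 0.1 = $583.75
Taxable wages = $5,837.48 − $583.75 = $5,253.73
City income tax: $5,253.73 × 0.02 = $105.07
State unemployment insurance (employee share): $5,837.48 × 0.0075 = $43.78
Paid family leave insurance: $5,837.48 × 0.01 = $58.37
Union dues: $321.62
Roth 401(k) contribution: $5,837.48 × 0.0175 = $102.16
(Employer's $577.68 toward union dues is not withheld from the employee.)
Total deductions = $583.75 + $105.07 + $43.78 + $58.37 + $321.62 + $102.16 = $1,214.75
Net pay = $5,837.48 − $1,214.75 = $4,622.73

$4,622.73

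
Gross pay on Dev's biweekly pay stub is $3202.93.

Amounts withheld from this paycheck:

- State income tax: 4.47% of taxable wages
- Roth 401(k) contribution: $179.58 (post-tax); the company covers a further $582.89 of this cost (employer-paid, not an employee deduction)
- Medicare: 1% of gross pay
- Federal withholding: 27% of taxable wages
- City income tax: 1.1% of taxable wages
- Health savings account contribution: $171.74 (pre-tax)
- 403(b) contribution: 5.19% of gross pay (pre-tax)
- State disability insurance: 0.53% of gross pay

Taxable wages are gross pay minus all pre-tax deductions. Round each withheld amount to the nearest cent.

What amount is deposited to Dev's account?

$1703.26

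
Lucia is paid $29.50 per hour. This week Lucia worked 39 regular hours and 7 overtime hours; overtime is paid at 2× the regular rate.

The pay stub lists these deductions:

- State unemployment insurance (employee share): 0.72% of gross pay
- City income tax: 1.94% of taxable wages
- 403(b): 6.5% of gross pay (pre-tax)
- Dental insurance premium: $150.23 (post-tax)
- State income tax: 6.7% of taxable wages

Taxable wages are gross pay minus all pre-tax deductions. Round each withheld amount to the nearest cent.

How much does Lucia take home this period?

$1174.07

Regular pay: 39 × $29.50 = $1150.50
Overtime pay: 7 × $29.50 × 2 = $413.00
Gross pay = $1150.50 + $413.00 = $1563.50
403(b): $1563.50 × 0.065 = $101.63
Taxable wages = $1563.50 − $101.63 = $1461.87
State income tax: $1461.87 × 0.067 = $97.95
City income tax: $1461.87 × 0.0194 = $28.36
State unemployment insurance (employee share): $1563.50 × 0.0072 = $11.26
Dental insurance premium: $150.23
Total deductions = $101.63 + $97.95 + $28.36 + $11.26 + $150.23 = $389.43
Net pay = $1563.50 − $389.43 = $1174.07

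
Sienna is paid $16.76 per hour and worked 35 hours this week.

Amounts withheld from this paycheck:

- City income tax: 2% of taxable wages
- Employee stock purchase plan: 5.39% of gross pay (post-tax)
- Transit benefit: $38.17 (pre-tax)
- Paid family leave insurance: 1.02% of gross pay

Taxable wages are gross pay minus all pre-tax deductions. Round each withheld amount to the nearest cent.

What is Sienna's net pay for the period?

Gross pay: 35 × $16.76 = $586.60
Transit benefit: $38.17
Taxable wages = $586.60 − $38.17 = $548.43
City income tax: $548.43 × 0.02 = $10.97
Paid family leave insurance: $586.60 × 0.0102 = $5.98
Employee stock purchase plan: $586.60 × 0.0539 = $31.62
Total deductions = $38.17 + $10.97 + $5.98 + $31.62 = $86.74
Net pay = $586.60 − $86.74 = $499.86

$499.86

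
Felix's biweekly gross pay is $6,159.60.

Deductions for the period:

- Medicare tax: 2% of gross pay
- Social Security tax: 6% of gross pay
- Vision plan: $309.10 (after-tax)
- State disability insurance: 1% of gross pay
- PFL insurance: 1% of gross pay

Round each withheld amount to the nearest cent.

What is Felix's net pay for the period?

$5,234.53

PFL insurance: $6,159.60 × 0.01 = $61.60
State disability insurance: $6,159.60 × 0.01 = $61.60
Medicare tax: $6,159.60 × 0.02 = $123.19
Social Security tax: $6,159.60 × 0.06 = $369.58
Vision plan: $309.10
Total deductions = $61.60 + $61.60 + $123.19 + $369.58 + $309.10 = $925.07
Net pay = $6,159.60 − $925.07 = $5,234.53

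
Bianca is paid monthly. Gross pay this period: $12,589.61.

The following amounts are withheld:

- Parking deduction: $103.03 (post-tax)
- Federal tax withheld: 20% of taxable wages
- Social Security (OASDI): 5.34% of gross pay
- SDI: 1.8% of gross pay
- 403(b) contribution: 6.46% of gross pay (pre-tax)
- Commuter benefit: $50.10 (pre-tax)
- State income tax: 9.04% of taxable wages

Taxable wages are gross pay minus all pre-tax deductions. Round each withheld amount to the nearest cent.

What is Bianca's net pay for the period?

Commuter benefit: $50.10
403(b) contribution: $12,589.61 × 0.0646 = $813.29
Pre-tax total = $50.10 + $813.29 = $863.39
Taxable wages = $12,589.61 − $863.39 = $11,726.22
Federal tax withheld: $11,726.22 × 0.2 = $2,345.24
State income tax: $11,726.22 × 0.0904 = $1,060.05
SDI: $12,589.61 × 0.018 = $226.61
Social Security (OASDI): $12,589.61 × 0.0534 = $672.29
Parking deduction: $103.03
Total deductions = $50.10 + $813.29 + $2,345.24 + $1,060.05 + $226.61 + $672.29 + $103.03 = $5,270.61
Net pay = $12,589.61 − $5,270.61 = $7,319.00

$7,319.00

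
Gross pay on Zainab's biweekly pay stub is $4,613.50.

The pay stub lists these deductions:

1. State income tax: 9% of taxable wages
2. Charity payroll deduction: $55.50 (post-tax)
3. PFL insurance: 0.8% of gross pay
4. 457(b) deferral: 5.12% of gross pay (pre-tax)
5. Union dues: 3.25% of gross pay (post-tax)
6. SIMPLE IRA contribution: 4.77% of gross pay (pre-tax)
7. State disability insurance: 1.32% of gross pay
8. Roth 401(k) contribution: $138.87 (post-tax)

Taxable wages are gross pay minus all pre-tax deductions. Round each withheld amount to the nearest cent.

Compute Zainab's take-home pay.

$3,340.96

SIMPLE IRA contribution: $4,613.50 × 0.0477 = $220.06
457(b) deferral: $4,613.50 × 0.0512 = $236.21
Pre-tax total = $220.06 + $236.21 = $456.27
Taxable wages = $4,613.50 − $456.27 = $4,157.23
State income tax: $4,157.23 × 0.09 = $374.15
State disability insurance: $4,613.50 × 0.0132 = $60.90
PFL insurance: $4,613.50 × 0.008 = $36.91
Union dues: $4,613.50 × 0.0325 = $149.94
Roth 401(k) contribution: $138.87
Charity payroll deduction: $55.50
Total deductions = $220.06 + $236.21 + $374.15 + $60.90 + $36.91 + $149.94 + $138.87 + $55.50 = $1,272.54
Net pay = $4,613.50 − $1,272.54 = $3,340.96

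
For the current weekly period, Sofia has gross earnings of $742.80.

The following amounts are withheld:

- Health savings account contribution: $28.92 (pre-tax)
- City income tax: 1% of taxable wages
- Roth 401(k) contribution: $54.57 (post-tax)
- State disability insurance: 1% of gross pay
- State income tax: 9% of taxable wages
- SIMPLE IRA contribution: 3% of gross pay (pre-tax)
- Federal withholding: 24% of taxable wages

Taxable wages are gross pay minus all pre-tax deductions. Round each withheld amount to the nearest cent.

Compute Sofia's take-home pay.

$394.46

Health savings account contribution: $28.92
SIMPLE IRA contribution: $742.80 × 0.03 = $22.28
Pre-tax total = $28.92 + $22.28 = $51.20
Taxable wages = $742.80 − $51.20 = $691.60
State income tax: $691.60 × 0.09 = $62.24
Federal withholding: $691.60 × 0.24 = $165.98
City income tax: $691.60 × 0.01 = $6.92
State disability insurance: $742.80 × 0.01 = $7.43
Roth 401(k) contribution: $54.57
Total deductions = $28.92 + $22.28 + $62.24 + $165.98 + $6.92 + $7.43 + $54.57 = $348.34
Net pay = $742.80 − $348.34 = $394.46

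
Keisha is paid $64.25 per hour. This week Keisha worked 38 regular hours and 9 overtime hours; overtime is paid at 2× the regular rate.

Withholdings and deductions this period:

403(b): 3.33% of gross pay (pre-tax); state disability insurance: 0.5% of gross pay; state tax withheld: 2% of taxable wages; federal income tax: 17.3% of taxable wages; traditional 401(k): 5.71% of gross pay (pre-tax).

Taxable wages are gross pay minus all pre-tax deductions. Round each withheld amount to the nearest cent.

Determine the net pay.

Regular pay: 38 × $64.25 = $2441.50
Overtime pay: 9 × $64.25 × 2 = $1156.50
Gross pay = $2441.50 + $1156.50 = $3598.00
Traditional 401(k): $3598.00 × 0.0571 = $205.45
403(b): $3598.00 × 0.0333 = $119.81
Pre-tax total = $205.45 + $119.81 = $325.26
Taxable wages = $3598.00 − $325.26 = $3272.74
State tax withheld: $3272.74 × 0.02 = $65.45
Federal income tax: $3272.74 × 0.173 = $566.18
State disability insurance: $3598.00 × 0.005 = $17.99
Total deductions = $205.45 + $119.81 + $65.45 + $566.18 + $17.99 = $974.88
Net pay = $3598.00 − $974.88 = $2623.12

$2623.12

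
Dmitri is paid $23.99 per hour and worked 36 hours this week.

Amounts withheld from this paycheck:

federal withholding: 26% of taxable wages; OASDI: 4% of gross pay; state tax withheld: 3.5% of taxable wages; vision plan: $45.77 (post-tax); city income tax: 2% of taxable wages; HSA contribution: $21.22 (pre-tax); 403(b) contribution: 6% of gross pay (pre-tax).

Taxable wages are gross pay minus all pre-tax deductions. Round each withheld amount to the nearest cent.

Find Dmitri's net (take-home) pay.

$461.24

Gross pay: 36 × $23.99 = $863.64
403(b) contribution: $863.64 × 0.06 = $51.82
HSA contribution: $21.22
Pre-tax total = $51.82 + $21.22 = $73.04
Taxable wages = $863.64 − $73.04 = $790.60
State tax withheld: $790.60 × 0.035 = $27.67
City income tax: $790.60 × 0.02 = $15.81
Federal withholding: $790.60 × 0.26 = $205.56
OASDI: $863.64 × 0.04 = $34.55
Vision plan: $45.77
Total deductions = $51.82 + $21.22 + $27.67 + $15.81 + $205.56 + $34.55 + $45.77 = $402.40
Net pay = $863.64 − $402.40 = $461.24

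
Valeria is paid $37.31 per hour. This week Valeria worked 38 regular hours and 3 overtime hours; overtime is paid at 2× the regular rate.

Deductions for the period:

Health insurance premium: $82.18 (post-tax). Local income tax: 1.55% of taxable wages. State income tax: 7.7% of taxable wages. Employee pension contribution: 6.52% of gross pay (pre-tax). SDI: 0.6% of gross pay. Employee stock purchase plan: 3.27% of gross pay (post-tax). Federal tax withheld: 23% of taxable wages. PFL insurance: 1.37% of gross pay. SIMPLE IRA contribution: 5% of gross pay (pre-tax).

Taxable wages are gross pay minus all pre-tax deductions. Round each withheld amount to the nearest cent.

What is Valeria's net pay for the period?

Regular pay: 38 × $37.31 = $1,417.78
Overtime pay: 3 × $37.31 × 2 = $223.86
Gross pay = $1,417.78 + $223.86 = $1,641.64
Employee pension contribution: $1,641.64 × 0.0652 = $107.03
SIMPLE IRA contribution: $1,641.64 × 0.05 = $82.08
Pre-tax total = $107.03 + $82.08 = $189.11
Taxable wages = $1,641.64 − $189.11 = $1,452.53
Local income tax: $1,452.53 × 0.0155 = $22.51
Federal tax withheld: $1,452.53 × 0.23 = $334.08
State income tax: $1,452.53 × 0.077 = $111.84
PFL insurance: $1,641.64 × 0.0137 = $22.49
SDI: $1,641.64 × 0.006 = $9.85
Employee stock purchase plan: $1,641.64 × 0.0327 = $53.68
Health insurance premium: $82.18
Total deductions = $107.03 + $82.08 + $22.51 + $334.08 + $111.84 + $22.49 + $9.85 + $53.68 + $82.18 = $825.74
Net pay = $1,641.64 − $825.74 = $815.90

$815.90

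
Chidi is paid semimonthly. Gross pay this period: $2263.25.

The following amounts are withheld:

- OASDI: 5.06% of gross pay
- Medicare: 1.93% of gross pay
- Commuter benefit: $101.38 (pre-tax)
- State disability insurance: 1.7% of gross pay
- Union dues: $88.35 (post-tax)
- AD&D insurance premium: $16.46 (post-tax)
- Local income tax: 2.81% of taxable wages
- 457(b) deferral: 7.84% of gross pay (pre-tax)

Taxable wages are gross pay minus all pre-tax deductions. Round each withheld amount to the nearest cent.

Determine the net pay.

$1627.18

457(b) deferral: $2263.25 × 0.0784 = $177.44
Commuter benefit: $101.38
Pre-tax total = $177.44 + $101.38 = $278.82
Taxable wages = $2263.25 − $278.82 = $1984.43
Local income tax: $1984.43 × 0.0281 = $55.76
Medicare: $2263.25 × 0.0193 = $43.68
OASDI: $2263.25 × 0.0506 = $114.52
State disability insurance: $2263.25 × 0.017 = $38.48
AD&D insurance premium: $16.46
Union dues: $88.35
Total deductions = $177.44 + $101.38 + $55.76 + $43.68 + $114.52 + $38.48 + $16.46 + $88.35 = $636.07
Net pay = $2263.25 − $636.07 = $1627.18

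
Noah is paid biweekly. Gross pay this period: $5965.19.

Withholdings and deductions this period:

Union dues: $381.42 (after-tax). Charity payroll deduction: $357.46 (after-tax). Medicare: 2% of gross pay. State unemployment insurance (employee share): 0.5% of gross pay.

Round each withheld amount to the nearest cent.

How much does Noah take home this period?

$5077.18

State unemployment insurance (employee share): $5965.19 × 0.005 = $29.83
Medicare: $5965.19 × 0.02 = $119.30
Union dues: $381.42
Charity payroll deduction: $357.46
Total deductions = $29.83 + $119.30 + $381.42 + $357.46 = $888.01
Net pay = $5965.19 − $888.01 = $5077.18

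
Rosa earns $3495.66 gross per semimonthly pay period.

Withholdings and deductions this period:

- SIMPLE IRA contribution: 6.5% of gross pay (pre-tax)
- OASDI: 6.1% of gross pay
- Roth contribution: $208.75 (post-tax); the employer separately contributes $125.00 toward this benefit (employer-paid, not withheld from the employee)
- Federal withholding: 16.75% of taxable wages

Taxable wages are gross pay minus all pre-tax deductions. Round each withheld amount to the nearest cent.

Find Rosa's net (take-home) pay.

$2298.99

SIMPLE IRA contribution: $3495.66 × 0.065 = $227.22
Taxable wages = $3495.66 − $227.22 = $3268.44
Federal withholding: $3268.44 × 0.1675 = $547.46
OASDI: $3495.66 × 0.061 = $213.24
Roth contribution: $208.75
(Employer's $125.00 toward Roth contribution is not withheld from the employee.)
Total deductions = $227.22 + $547.46 + $213.24 + $208.75 = $1196.67
Net pay = $3495.66 − $1196.67 = $2298.99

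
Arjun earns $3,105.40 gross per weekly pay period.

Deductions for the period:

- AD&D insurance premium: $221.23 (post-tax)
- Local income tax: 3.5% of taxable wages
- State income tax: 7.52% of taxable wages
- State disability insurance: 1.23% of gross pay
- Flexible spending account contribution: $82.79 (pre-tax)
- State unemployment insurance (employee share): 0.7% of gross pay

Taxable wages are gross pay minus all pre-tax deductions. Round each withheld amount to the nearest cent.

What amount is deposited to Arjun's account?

$2,408.35

Flexible spending account contribution: $82.79
Taxable wages = $3,105.40 − $82.79 = $3,022.61
Local income tax: $3,022.61 × 0.035 = $105.79
State income tax: $3,022.61 × 0.0752 = $227.30
State unemployment insurance (employee share): $3,105.40 × 0.007 = $21.74
State disability insurance: $3,105.40 × 0.0123 = $38.20
AD&D insurance premium: $221.23
Total deductions = $82.79 + $105.79 + $227.30 + $21.74 + $38.20 + $221.23 = $697.05
Net pay = $3,105.40 − $697.05 = $2,408.35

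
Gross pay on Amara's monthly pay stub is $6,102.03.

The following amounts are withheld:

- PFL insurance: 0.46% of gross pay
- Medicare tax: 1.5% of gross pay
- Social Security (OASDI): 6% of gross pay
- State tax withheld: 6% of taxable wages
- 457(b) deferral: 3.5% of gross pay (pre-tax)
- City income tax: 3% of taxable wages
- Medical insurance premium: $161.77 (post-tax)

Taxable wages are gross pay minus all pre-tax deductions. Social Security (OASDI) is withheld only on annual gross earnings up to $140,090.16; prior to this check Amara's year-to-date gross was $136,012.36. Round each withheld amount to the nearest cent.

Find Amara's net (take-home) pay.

$4,832.46

457(b) deferral: $6,102.03 × 0.035 = $213.57
Taxable wages = $6,102.03 − $213.57 = $5,888.46
City income tax: $5,888.46 × 0.03 = $176.65
State tax withheld: $5,888.46 × 0.06 = $353.31
PFL insurance: $6,102.03 × 0.0046 = $28.07
Medicare tax: $6,102.03 × 0.015 = $91.53
Social Security (OASDI): only $140,090.16 − $136,012.36 = $4,077.80 of this check is subject → $4,077.80 × 0.06 = $244.67
Medical insurance premium: $161.77
Total deductions = $213.57 + $176.65 + $353.31 + $28.07 + $91.53 + $244.67 + $161.77 = $1,269.57
Net pay = $6,102.03 − $1,269.57 = $4,832.46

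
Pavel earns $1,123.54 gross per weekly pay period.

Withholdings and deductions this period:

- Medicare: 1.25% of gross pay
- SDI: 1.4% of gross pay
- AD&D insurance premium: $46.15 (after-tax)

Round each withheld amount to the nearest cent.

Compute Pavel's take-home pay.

$1,047.62

Medicare: $1,123.54 × 0.0125 = $14.04
SDI: $1,123.54 × 0.014 = $15.73
AD&D insurance premium: $46.15
Total deductions = $14.04 + $15.73 + $46.15 = $75.92
Net pay = $1,123.54 − $75.92 = $1,047.62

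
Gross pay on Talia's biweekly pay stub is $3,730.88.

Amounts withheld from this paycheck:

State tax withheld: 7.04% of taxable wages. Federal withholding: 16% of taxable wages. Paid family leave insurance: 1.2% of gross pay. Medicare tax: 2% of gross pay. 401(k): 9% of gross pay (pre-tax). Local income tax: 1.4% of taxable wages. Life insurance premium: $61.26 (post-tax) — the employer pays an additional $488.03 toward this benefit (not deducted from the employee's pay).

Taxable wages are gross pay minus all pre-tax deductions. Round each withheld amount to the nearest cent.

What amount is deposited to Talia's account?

$2,384.68

401(k): $3,730.88 × 0.09 = $335.78
Taxable wages = $3,730.88 − $335.78 = $3,395.10
Local income tax: $3,395.10 × 0.014 = $47.53
State tax withheld: $3,395.10 × 0.0704 = $239.02
Federal withholding: $3,395.10 × 0.16 = $543.22
Medicare tax: $3,730.88 × 0.02 = $74.62
Paid family leave insurance: $3,730.88 × 0.012 = $44.77
Life insurance premium: $61.26
(Employer's $488.03 toward life insurance premium is not withheld from the employee.)
Total deductions = $335.78 + $47.53 + $239.02 + $543.22 + $74.62 + $44.77 + $61.26 = $1,346.20
Net pay = $3,730.88 − $1,346.20 = $2,384.68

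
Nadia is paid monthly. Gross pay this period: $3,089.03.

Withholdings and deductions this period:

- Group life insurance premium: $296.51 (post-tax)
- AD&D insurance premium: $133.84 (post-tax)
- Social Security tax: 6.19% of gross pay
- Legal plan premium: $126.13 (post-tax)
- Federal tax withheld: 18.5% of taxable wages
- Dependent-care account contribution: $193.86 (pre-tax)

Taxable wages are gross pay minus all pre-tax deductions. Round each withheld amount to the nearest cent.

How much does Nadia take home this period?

Dependent-care account contribution: $193.86
Taxable wages = $3,089.03 − $193.86 = $2,895.17
Federal tax withheld: $2,895.17 × 0.185 = $535.61
Social Security tax: $3,089.03 × 0.0619 = $191.21
Legal plan premium: $126.13
Group life insurance premium: $296.51
AD&D insurance premium: $133.84
Total deductions = $193.86 + $535.61 + $191.21 + $126.13 + $296.51 + $133.84 = $1,477.16
Net pay = $3,089.03 − $1,477.16 = $1,611.87

$1,611.87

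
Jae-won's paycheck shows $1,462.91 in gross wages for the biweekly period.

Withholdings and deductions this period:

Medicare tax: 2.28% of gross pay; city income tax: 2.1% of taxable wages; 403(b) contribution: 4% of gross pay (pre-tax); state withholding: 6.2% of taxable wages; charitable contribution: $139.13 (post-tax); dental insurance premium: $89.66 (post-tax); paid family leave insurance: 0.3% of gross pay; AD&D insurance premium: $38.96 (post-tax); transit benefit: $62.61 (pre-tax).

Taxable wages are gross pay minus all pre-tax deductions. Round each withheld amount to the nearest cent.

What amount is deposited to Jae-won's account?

$924.92

Transit benefit: $62.61
403(b) contribution: $1,462.91 × 0.04 = $58.52
Pre-tax total = $62.61 + $58.52 = $121.13
Taxable wages = $1,462.91 − $121.13 = $1,341.78
City income tax: $1,341.78 × 0.021 = $28.18
State withholding: $1,341.78 × 0.062 = $83.19
Paid family leave insurance: $1,462.91 × 0.003 = $4.39
Medicare tax: $1,462.91 × 0.0228 = $33.35
Charitable contribution: $139.13
AD&D insurance premium: $38.96
Dental insurance premium: $89.66
Total deductions = $62.61 + $58.52 + $28.18 + $83.19 + $4.39 + $33.35 + $139.13 + $38.96 + $89.66 = $537.99
Net pay = $1,462.91 − $537.99 = $924.92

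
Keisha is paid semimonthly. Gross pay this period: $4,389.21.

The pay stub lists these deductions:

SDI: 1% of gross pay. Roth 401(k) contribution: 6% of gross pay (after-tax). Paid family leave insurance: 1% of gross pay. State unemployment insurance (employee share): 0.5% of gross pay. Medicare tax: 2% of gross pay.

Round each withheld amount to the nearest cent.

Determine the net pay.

State unemployment insurance (employee share): $4,389.21 × 0.005 = $21.95
Paid family leave insurance: $4,389.21 × 0.01 = $43.89
Medicare tax: $4,389.21 × 0.02 = $87.78
SDI: $4,389.21 × 0.01 = $43.89
Roth 401(k) contribution: $4,389.21 × 0.06 = $263.35
Total deductions = $21.95 + $43.89 + $87.78 + $43.89 + $263.35 = $460.86
Net pay = $4,389.21 − $460.86 = $3,928.35

$3,928.35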